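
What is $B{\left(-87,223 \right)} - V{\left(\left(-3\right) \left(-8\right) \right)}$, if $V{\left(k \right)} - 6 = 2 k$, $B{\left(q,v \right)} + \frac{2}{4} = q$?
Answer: $- \frac{283}{2} \approx -141.5$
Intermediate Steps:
$B{\left(q,v \right)} = - \frac{1}{2} + q$
$V{\left(k \right)} = 6 + 2 k$
$B{\left(-87,223 \right)} - V{\left(\left(-3\right) \left(-8\right) \right)} = \left(- \frac{1}{2} - 87\right) - \left(6 + 2 \left(\left(-3\right) \left(-8\right)\right)\right) = - \frac{175}{2} - \left(6 + 2 \cdot 24\right) = - \frac{175}{2} - \left(6 + 48\right) = - \frac{175}{2} - 54 = - \frac{283}{2}$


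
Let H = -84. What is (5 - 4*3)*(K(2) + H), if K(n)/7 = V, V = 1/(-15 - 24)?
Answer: 22981/39 ≈ 589.26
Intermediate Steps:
V = -1/39 (V = 1/(-39) = -1/39 ≈ -0.025641)
K(n) = -7/39 (K(n) = 7*(-1/39) = -7/39)
(5 - 4*3)*(K(2) + H) = (5 - 4*3)*(-7/39 - 84) = (5 - 12)*(-3283/39) = -7*(-3283/39) = 22981/39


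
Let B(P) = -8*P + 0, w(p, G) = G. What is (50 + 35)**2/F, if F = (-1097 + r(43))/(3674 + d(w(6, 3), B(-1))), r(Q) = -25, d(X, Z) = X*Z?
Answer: -785825/33 ≈ -23813.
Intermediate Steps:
B(P) = -8*P
F = -561/1849 (F = (-1097 - 25)/(3674 + 3*(-8*(-1))) = -1122/(3674 + 3*8) = -1122/(3674 + 24) = -1122/3698 = -1122*1/3698 = -561/1849 ≈ -0.30341)
(50 + 35)**2/F = (50 + 35)**2/(-561/1849) = 85**2*(-1849/561) = 7225*(-1849/561) = -785825/33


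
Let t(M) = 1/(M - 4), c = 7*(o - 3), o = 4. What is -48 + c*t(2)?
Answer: -103/2 ≈ -51.500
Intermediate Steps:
c = 7 (c = 7*(4 - 3) = 7*1 = 7)
t(M) = 1/(-4 + M)
-48 + c*t(2) = -48 + 7/(-4 + 2) = -48 + 7/(-2) = -48 + 7*(-1/2) = -48 - 7/2 = -103/2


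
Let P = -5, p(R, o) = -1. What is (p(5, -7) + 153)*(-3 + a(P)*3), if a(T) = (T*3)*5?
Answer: -34656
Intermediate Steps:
a(T) = 15*T (a(T) = (3*T)*5 = 15*T)
(p(5, -7) + 153)*(-3 + a(P)*3) = (-1 + 153)*(-3 + (15*(-5))*3) = 152*(-3 - 75*3) = 152*(-3 - 225) = 152*(-228) = -34656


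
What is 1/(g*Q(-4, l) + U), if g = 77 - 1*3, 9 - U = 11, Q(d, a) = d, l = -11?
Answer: -1/298 ≈ -0.0033557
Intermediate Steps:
U = -2 (U = 9 - 1*11 = 9 - 11 = -2)
g = 74 (g = 77 - 3 = 74)
1/(g*Q(-4, l) + U) = 1/(74*(-4) - 2) = 1/(-296 - 2) = 1/(-298) = -1/298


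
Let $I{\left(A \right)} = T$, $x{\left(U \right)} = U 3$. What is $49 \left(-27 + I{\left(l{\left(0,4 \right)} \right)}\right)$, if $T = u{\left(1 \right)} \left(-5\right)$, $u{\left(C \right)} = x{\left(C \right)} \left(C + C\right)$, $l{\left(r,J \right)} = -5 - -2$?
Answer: $-2793$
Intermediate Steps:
$x{\left(U \right)} = 3 U$
$l{\left(r,J \right)} = -3$ ($l{\left(r,J \right)} = -5 + 2 = -3$)
$u{\left(C \right)} = 6 C^{2}$ ($u{\left(C \right)} = 3 C \left(C + C\right) = 3 C 2 C = 6 C^{2}$)
$T = -30$ ($T = 6 \cdot 1^{2} \left(-5\right) = 6 \cdot 1 \left(-5\right) = 6 \left(-5\right) = -30$)
$I{\left(A \right)} = -30$
$49 \left(-27 + I{\left(l{\left(0,4 \right)} \right)}\right) = 49 \left(-27 - 30\right) = 49 \left(-57\right) = -2793$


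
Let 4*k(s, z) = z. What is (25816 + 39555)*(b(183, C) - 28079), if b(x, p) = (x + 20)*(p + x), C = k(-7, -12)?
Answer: 553104031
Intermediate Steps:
k(s, z) = z/4
C = -3 (C = (1/4)*(-12) = -3)
b(x, p) = (20 + x)*(p + x)
(25816 + 39555)*(b(183, C) - 28079) = (25816 + 39555)*((183**2 + 20*(-3) + 20*183 - 3*183) - 28079) = 65371*((33489 - 60 + 3660 - 549) - 28079) = 65371*(36540 - 28079) = 65371*8461 = 553104031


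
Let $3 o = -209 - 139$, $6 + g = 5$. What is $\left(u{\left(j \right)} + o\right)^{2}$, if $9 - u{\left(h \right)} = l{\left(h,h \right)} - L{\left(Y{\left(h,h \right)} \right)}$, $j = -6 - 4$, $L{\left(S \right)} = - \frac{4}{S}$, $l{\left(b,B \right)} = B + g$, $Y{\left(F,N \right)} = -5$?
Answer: $\frac{226576}{25} \approx 9063.0$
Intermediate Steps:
$g = -1$ ($g = -6 + 5 = -1$)
$l{\left(b,B \right)} = -1 + B$ ($l{\left(b,B \right)} = B - 1 = -1 + B$)
$j = -10$ ($j = -6 - 4 = -10$)
$u{\left(h \right)} = \frac{54}{5} - h$ ($u{\left(h \right)} = 9 - \left(\left(-1 + h\right) - - \frac{4}{-5}\right) = 9 - \left(\left(-1 + h\right) - \left(-4\right) \left(- \frac{1}{5}\right)\right) = 9 - \left(\left(-1 + h\right) - \frac{4}{5}\right) = 9 - \left(- \frac{9}{5} + h\right) = \frac{54}{5} - h$)
$o = -116$ ($o = \frac{-209 - 139}{3} = \frac{1}{3} \left(-348\right) = -116$)
$\left(u{\left(j \right)} + o\right)^{2} = \left(\left(\frac{54}{5} - -10\right) - 116\right)^{2} = \left(\left(\frac{54}{5} + 10\right) - 116\right)^{2} = \left(\frac{104}{5} - 116\right)^{2} = \left(- \frac{476}{5}\right)^{2} = \frac{226576}{25}$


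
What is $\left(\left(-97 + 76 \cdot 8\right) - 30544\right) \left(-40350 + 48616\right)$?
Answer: $-248252778$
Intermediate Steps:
$\left(\left(-97 + 76 \cdot 8\right) - 30544\right) \left(-40350 + 48616\right) = \left(\left(-97 + 608\right) - 30544\right) 8266 = \left(511 - 30544\right) 8266 = \left(-30033\right) 8266 = -248252778$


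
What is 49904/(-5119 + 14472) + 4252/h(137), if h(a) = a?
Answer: 46605804/1281361 ≈ 36.372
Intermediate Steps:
49904/(-5119 + 14472) + 4252/h(137) = 49904/(-5119 + 14472) + 4252/137 = 49904/9353 + 4252*(1/137) = 49904*(1/9353) + 4252/137 = 49904/9353 + 4252/137 = 46605804/1281361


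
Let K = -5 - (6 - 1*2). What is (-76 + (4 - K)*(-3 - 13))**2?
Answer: 80656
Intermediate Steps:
K = -9 (K = -5 - (6 - 2) = -5 - 1*4 = -5 - 4 = -9)
(-76 + (4 - K)*(-3 - 13))**2 = (-76 + (4 - 1*(-9))*(-3 - 13))**2 = (-76 + (4 + 9)*(-16))**2 = (-76 + 13*(-16))**2 = (-76 - 208)**2 = (-284)**2 = 80656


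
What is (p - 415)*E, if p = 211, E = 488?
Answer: -99552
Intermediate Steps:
(p - 415)*E = (211 - 415)*488 = -204*488 = -99552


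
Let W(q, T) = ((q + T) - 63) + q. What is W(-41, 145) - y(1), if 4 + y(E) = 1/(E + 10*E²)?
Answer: 43/11 ≈ 3.9091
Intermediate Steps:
y(E) = -4 + 1/(E + 10*E²)
W(q, T) = -63 + T + 2*q (W(q, T) = ((T + q) - 63) + q = (-63 + T + q) + q = -63 + T + 2*q)
W(-41, 145) - y(1) = (-63 + 145 + 2*(-41)) - (1 - 40*1² - 4*1)/(1*(1 + 10*1)) = (-63 + 145 - 82) - (1 - 40*1 - 4)/(1 + 10) = 0 - (1 - 40 - 4)/11 = 0 - (-43)/11 = 0 - 1*(-43/11) = 0 + 43/11 = 43/11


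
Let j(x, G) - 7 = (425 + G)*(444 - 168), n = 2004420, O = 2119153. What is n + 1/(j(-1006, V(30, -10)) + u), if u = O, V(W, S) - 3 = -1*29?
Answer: 4468421435281/2229284 ≈ 2.0044e+6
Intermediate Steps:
V(W, S) = -26 (V(W, S) = 3 - 1*29 = 3 - 29 = -26)
u = 2119153
j(x, G) = 117307 + 276*G (j(x, G) = 7 + (425 + G)*(444 - 168) = 7 + (425 + G)*276 = 7 + (117300 + 276*G) = 117307 + 276*G)
n + 1/(j(-1006, V(30, -10)) + u) = 2004420 + 1/((117307 + 276*(-26)) + 2119153) = 2004420 + 1/((117307 - 7176) + 2119153) = 2004420 + 1/(110131 + 2119153) = 2004420 + 1/2229284 = 4468421435281/2229284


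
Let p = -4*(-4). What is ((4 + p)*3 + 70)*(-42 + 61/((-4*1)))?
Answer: -14885/2 ≈ -7442.5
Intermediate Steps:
p = 16
((4 + p)*3 + 70)*(-42 + 61/((-4*1))) = ((4 + 16)*3 + 70)*(-42 + 61/((-4*1))) = (20*3 + 70)*(-42 + 61/(-4)) = (60 + 70)*(-42 + 61*(-¼)) = 130*(-42 - 61/4) = 130*(-229/4) = -14885/2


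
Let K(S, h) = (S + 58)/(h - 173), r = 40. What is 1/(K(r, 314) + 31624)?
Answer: 141/4459082 ≈ 3.1621e-5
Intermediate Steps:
K(S, h) = (58 + S)/(-173 + h)
1/(K(r, 314) + 31624) = 1/((58 + 40)/(-173 + 314) + 31624) = 1/(98/141 + 31624) = 1/(4459082/141) = 141/4459082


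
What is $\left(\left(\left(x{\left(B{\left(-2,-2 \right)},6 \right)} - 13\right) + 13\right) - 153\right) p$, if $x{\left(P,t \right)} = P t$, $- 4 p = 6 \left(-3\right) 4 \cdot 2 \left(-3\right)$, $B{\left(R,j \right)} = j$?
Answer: $17820$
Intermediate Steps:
$p = -108$ ($p = - \frac{6 \left(-3\right) 4 \cdot 2 \left(-3\right)}{4} = - \frac{6 \left(\left(-12\right) 2\right) \left(-3\right)}{4} = - \frac{6 \left(-24\right) \left(-3\right)}{4} = - \frac{\left(-144\right) \left(-3\right)}{4} = \left(- \frac{1}{4}\right) 432 = -108$)
$\left(\left(\left(x{\left(B{\left(-2,-2 \right)},6 \right)} - 13\right) + 13\right) - 153\right) p = \left(\left(\left(\left(-2\right) 6 - 13\right) + 13\right) - 153\right) \left(-108\right) = \left(\left(\left(-12 - 13\right) + 13\right) - 153\right) \left(-108\right) = \left(\left(-25 + 13\right) - 153\right) \left(-108\right) = \left(-12 - 153\right) \left(-108\right) = \left(-165\right) \left(-108\right) = 17820$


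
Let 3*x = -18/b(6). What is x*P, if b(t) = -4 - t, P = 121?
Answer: 363/5 ≈ 72.600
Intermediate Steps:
x = 3/5 (x = (-18/(-4 - 1*6))/3 = (-18/(-4 - 6))/3 = (-18/(-10))/3 = (-18*(-1/10))/3 = (1/3)*(9/5) = 3/5 ≈ 0.60000)
x*P = (3/5)*121 = 363/5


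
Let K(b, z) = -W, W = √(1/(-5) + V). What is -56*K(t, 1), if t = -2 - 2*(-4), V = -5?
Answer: 56*I*√130/5 ≈ 127.7*I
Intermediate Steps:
W = I*√130/5 (W = √(1/(-5) - 5) = √(-⅕ - 5) = √(-26/5) = I*√130/5 ≈ 2.2803*I)
t = 6 (t = -2 + 8 = 6)
K(b, z) = -I*√130/5
-56*K(t, 1) = -(-56)*I*√130/5 = 56*I*√130/5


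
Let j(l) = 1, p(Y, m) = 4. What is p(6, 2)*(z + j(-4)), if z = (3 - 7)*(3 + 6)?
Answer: -140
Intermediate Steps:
z = -36 (z = -4*9 = -36)
p(6, 2)*(z + j(-4)) = 4*(-36 + 1) = 4*(-35) = -140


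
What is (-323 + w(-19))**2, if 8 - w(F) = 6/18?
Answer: 894916/9 ≈ 99435.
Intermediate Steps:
w(F) = 23/3 (w(F) = 8 - 6/18 = 8 - 1*1/3 = 8 - 1/3 = 23/3)
(-323 + w(-19))**2 = (-323 + 23/3)**2 = (-946/3)**2 = 894916/9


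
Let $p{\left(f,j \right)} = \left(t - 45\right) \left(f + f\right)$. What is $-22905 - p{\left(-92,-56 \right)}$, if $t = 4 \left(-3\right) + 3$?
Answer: $-32841$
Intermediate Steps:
$t = -9$ ($t = -12 + 3 = -9$)
$p{\left(f,j \right)} = - 108 f$ ($p{\left(f,j \right)} = \left(-9 - 45\right) \left(f + f\right) = - 54 \cdot 2 f = - 108 f$)
$-22905 - p{\left(-92,-56 \right)} = -22905 - \left(-108\right) \left(-92\right) = -22905 - 9936 = -32841$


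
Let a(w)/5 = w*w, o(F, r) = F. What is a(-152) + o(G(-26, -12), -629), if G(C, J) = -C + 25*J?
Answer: 115246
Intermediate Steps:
a(w) = 5*w**2 (a(w) = 5*(w*w) = 5*w**2)
a(-152) + o(G(-26, -12), -629) = 5*(-152)**2 + (-1*(-26) + 25*(-12)) = 5*23104 + (26 - 300) = 115520 - 274 = 115246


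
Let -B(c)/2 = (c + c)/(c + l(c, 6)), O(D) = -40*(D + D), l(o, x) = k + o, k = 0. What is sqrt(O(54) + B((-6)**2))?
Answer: I*sqrt(4322) ≈ 65.742*I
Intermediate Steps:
l(o, x) = o (l(o, x) = 0 + o = o)
O(D) = -80*D
B(c) = -2 (B(c) = -2*(c + c)/(c + c) = -2*2*c/(2*c) = -2*2*c*1/(2*c) = -2*1 = -2)
sqrt(O(54) + B((-6)**2)) = sqrt(-80*54 - 2) = sqrt(-4320 - 2) = sqrt(-4322) = I*sqrt(4322)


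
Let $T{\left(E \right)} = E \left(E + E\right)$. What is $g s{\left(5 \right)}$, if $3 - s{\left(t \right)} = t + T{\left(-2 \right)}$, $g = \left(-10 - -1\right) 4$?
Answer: $360$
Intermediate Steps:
$g = -36$ ($g = \left(-10 + 1\right) 4 = \left(-9\right) 4 = -36$)
$T{\left(E \right)} = 2 E^{2}$ ($T{\left(E \right)} = E 2 E = 2 E^{2}$)
$s{\left(t \right)} = -5 - t$ ($s{\left(t \right)} = 3 - \left(t + 2 \left(-2\right)^{2}\right) = 3 - \left(t + 2 \cdot 4\right) = 3 - \left(t + 8\right) = 3 - \left(8 + t\right) = -5 - t$)
$g s{\left(5 \right)} = - 36 \left(-5 - 5\right) = \left(-36\right) \left(-10\right) = 360$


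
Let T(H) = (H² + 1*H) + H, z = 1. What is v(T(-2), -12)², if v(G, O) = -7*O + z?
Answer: 7225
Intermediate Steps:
T(H) = H² + 2*H (T(H) = (H² + H) + H = (H + H²) + H = H² + 2*H)
v(G, O) = 1 - 7*O (v(G, O) = -7*O + 1 = 1 - 7*O)
v(T(-2), -12)² = (1 - 7*(-12))² = (1 + 84)² = 85² = 7225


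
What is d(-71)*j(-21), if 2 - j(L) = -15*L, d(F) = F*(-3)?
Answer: -66669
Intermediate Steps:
d(F) = -3*F
j(L) = 2 + 15*L (j(L) = 2 - (-15)*L = 2 + 15*L)
d(-71)*j(-21) = (-3*(-71))*(2 + 15*(-21)) = 213*(2 - 315) = 213*(-313) = -66669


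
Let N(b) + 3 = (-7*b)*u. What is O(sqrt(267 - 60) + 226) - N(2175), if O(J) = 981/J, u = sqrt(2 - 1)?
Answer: 774854838/50869 - 2943*sqrt(23)/50869 ≈ 15232.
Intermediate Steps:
u = 1 (u = sqrt(1) = 1)
N(b) = -3 - 7*b (N(b) = -3 - 7*b*1 = -3 - 7*b)
O(sqrt(267 - 60) + 226) - N(2175) = 981/(sqrt(267 - 60) + 226) - (-3 - 7*2175) = 981/(sqrt(207) + 226) - (-3 - 15225) = 981/(3*sqrt(23) + 226) - 1*(-15228) = 981/(226 + 3*sqrt(23)) + 15228 = 15228 + 981/(226 + 3*sqrt(23))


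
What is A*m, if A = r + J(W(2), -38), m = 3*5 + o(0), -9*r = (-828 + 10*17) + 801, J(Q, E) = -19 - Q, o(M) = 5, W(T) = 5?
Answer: -7180/9 ≈ -797.78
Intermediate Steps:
r = -143/9 (r = -((-828 + 10*17) + 801)/9 = -((-828 + 170) + 801)/9 = -(-658 + 801)/9 = -⅑*143 = -143/9 ≈ -15.889)
m = 20 (m = 3*5 + 5 = 15 + 5 = 20)
A = -359/9 (A = -143/9 + (-19 - 1*5) = -143/9 + (-19 - 5) = -143/9 - 24 = -359/9 ≈ -39.889)
A*m = -359/9*20 = -7180/9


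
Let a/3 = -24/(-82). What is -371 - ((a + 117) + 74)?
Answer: -23078/41 ≈ -562.88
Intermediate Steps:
a = 36/41 (a = 3*(-24/(-82)) = 3*(-24*(-1/82)) = 3*(12/41) = 36/41 ≈ 0.87805)
-371 - ((a + 117) + 74) = -371 - ((36/41 + 117) + 74) = -371 - (4833/41 + 74) = -371 - 1*7867/41 = -371 - 7867/41 = -23078/41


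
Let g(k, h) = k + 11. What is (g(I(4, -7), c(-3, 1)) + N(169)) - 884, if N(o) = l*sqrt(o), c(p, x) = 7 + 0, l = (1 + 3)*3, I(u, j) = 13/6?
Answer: -4289/6 ≈ -714.83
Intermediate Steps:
I(u, j) = 13/6 (I(u, j) = 13*(1/6) = 13/6)
l = 12 (l = 4*3 = 12)
c(p, x) = 7
g(k, h) = 11 + k
N(o) = 12*sqrt(o)
(g(I(4, -7), c(-3, 1)) + N(169)) - 884 = ((11 + 13/6) + 12*sqrt(169)) - 884 = (79/6 + 12*13) - 884 = (79/6 + 156) - 884 = 1015/6 - 884 = -4289/6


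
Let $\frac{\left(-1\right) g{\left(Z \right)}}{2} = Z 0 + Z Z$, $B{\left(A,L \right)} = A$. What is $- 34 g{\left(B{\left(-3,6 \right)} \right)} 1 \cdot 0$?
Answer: $0$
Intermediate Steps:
$g{\left(Z \right)} = - 2 Z^{2}$ ($g{\left(Z \right)} = - 2 \left(Z 0 + Z Z\right) = - 2 \left(0 + Z^{2}\right) = - 2 Z^{2}$)
$- 34 g{\left(B{\left(-3,6 \right)} \right)} 1 \cdot 0 = - 34 - 2 \left(-3\right)^{2} \cdot 1 \cdot 0 = - 34 \left(-2\right) 9 \cdot 1 \cdot 0 = - 34 \left(\left(-18\right) 1\right) 0 = \left(-34\right) \left(-18\right) 0 = 612 \cdot 0 = 0$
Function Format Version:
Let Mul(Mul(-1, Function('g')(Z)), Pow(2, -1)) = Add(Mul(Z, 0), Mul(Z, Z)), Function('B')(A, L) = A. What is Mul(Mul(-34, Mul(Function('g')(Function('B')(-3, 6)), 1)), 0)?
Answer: 0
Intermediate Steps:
Function('g')(Z) = Mul(-2, Pow(Z, 2)) (Function('g')(Z) = Mul(-2, Add(Mul(Z, 0), Mul(Z, Z))) = Mul(-2, Add(0, Pow(Z, 2))) = Mul(-2, Pow(Z, 2)))
Mul(Mul(-34, Mul(Function('g')(Function('B')(-3, 6)), 1)), 0) = Mul(Mul(-34, Mul(Mul(-2, Pow(-3, 2)), 1)), 0) = Mul(Mul(-34, Mul(Mul(-2, 9), 1)), 0) = Mul(Mul(-34, Mul(-18, 1)), 0) = Mul(Mul(-34, -18), 0) = Mul(612, 0) = 0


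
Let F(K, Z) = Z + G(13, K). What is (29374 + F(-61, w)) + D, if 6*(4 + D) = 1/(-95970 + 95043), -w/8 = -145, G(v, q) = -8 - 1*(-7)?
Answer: 169802297/5562 ≈ 30529.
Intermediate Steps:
G(v, q) = -1 (G(v, q) = -8 + 7 = -1)
w = 1160 (w = -8*(-145) = 1160)
F(K, Z) = -1 + Z (F(K, Z) = Z - 1 = -1 + Z)
D = -22249/5562 (D = -4 + 1/(6*(-95970 + 95043)) = -4 + (⅙)/(-927) = -4 + (⅙)*(-1/927) = -4 - 1/5562 = -22249/5562 ≈ -4.0002)
(29374 + F(-61, w)) + D = (29374 + (-1 + 1160)) - 22249/5562 = (29374 + 1159) - 22249/5562 = 30533 - 22249/5562 = 169802297/5562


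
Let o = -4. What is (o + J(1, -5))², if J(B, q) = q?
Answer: 81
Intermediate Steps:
(o + J(1, -5))² = (-4 - 5)² = (-9)² = 81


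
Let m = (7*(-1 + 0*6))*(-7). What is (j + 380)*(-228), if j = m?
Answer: -97812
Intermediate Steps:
m = 49 (m = (7*(-1 + 0))*(-7) = (7*(-1))*(-7) = -7*(-7) = 49)
j = 49
(j + 380)*(-228) = (49 + 380)*(-228) = 429*(-228) = -97812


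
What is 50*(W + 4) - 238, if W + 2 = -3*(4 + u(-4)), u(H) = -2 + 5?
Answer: -1188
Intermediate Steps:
u(H) = 3
W = -23 (W = -2 - 3*(4 + 3) = -2 - 3*7 = -2 - 21 = -23)
50*(W + 4) - 238 = 50*(-23 + 4) - 238 = 50*(-19) - 238 = -950 - 238 = -1188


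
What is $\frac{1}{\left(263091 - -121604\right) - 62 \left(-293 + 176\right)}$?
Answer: $\frac{1}{391949} \approx 2.5514 \cdot 10^{-6}$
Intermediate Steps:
$\frac{1}{\left(263091 - -121604\right) - 62 \left(-293 + 176\right)} = \frac{1}{\left(263091 + 121604\right) - -7254} = \frac{1}{384695 + 7254} = \frac{1}{391949}$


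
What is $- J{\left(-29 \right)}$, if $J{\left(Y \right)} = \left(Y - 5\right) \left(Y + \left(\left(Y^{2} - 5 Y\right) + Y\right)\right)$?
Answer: $31552$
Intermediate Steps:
$J{\left(Y \right)} = \left(-5 + Y\right) \left(Y^{2} - 3 Y\right)$ ($J{\left(Y \right)} = \left(-5 + Y\right) \left(Y + \left(Y^{2} - 4 Y\right)\right) = \left(-5 + Y\right) \left(Y^{2} - 3 Y\right)$)
$- J{\left(-29 \right)} = - \left(-29\right) \left(15 + \left(-29\right)^{2} - -232\right) = - \left(-29\right) \left(15 + 841 + 232\right) = - \left(-29\right) 1088 = \left(-1\right) \left(-31552\right) = 31552$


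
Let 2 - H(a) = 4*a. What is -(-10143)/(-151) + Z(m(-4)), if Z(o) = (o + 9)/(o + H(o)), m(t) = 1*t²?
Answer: -470353/6946 ≈ -67.716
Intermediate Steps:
H(a) = 2 - 4*a
m(t) = t²
Z(o) = (9 + o)/(2 - 3*o) (Z(o) = (o + 9)/(o + (2 - 4*o)) = (9 + o)/(2 - 3*o))
-(-10143)/(-151) + Z(m(-4)) = -(-10143)/(-151) + (-9 - 1*(-4)²)/(-2 + 3*(-4)²) = -(-10143)*(-1)/151 + (-9 - 1*16)/(-2 + 3*16) = -147*69/151 + (-9 - 16)/(-2 + 48) = -10143/151 - 25/46 = -470353/6946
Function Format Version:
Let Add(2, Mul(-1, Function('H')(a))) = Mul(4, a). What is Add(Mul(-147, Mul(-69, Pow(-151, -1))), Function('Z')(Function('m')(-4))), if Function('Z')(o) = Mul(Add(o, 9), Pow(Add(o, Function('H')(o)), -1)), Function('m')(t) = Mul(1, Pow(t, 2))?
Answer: Rational(-470353, 6946) ≈ -67.716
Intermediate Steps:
Function('H')(a) = Add(2, Mul(-4, a)) (Function('H')(a) = Add(2, Mul(-1, Mul(4, a))) = Add(2, Mul(-4, a)))
Function('m')(t) = Pow(t, 2)
Function('Z')(o) = Mul(Pow(Add(2, Mul(-3, o)), -1), Add(9, o)) (Function('Z')(o) = Mul(Add(o, 9), Pow(Add(o, Add(2, Mul(-4, o))), -1)) = Mul(Add(9, o), Pow(Add(2, Mul(-3, o)), -1)) = Mul(Pow(Add(2, Mul(-3, o)), -1), Add(9, o)))
Add(Mul(-147, Mul(-69, Pow(-151, -1))), Function('Z')(Function('m')(-4))) = Add(Mul(-147, Mul(-69, Pow(-151, -1))), Mul(Pow(Add(-2, Mul(3, Pow(-4, 2))), -1), Add(-9, Mul(-1, Pow(-4, 2))))) = Add(Mul(-147, Mul(-69, Rational(-1, 151))), Mul(Pow(Add(-2, Mul(3, 16)), -1), Add(-9, Mul(-1, 16)))) = Add(Mul(-147, Rational(69, 151)), Mul(Pow(Add(-2, 48), -1), Add(-9, -16))) = Add(Rational(-10143, 151), Mul(Pow(46, -1), -25)) = Add(Rational(-10143, 151), Mul(Rational(1, 46), -25)) = Add(Rational(-10143, 151), Rational(-25, 46)) = Rational(-470353, 6946)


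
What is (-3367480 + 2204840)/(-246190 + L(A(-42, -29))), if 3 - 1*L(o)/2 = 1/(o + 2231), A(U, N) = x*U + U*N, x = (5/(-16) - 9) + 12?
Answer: 3878712370/821300599 ≈ 4.7226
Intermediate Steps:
x = 43/16 (x = (5*(-1/16) - 9) + 12 = (-5/16 - 9) + 12 = -149/16 + 12 = 43/16 ≈ 2.6875)
A(U, N) = 43*U/16 + N*U (A(U, N) = 43*U/16 + U*N = 43*U/16 + N*U)
L(o) = 6 - 2/(2231 + o) (L(o) = 6 - 2/(o + 2231) = 6 - 2/(2231 + o))
(-3367480 + 2204840)/(-246190 + L(A(-42, -29))) = (-3367480 + 2204840)/(-246190 + 2*(6692 + 3*((1/16)*(-42)*(43 + 16*(-29))))/(2231 + (1/16)*(-42)*(43 + 16*(-29)))) = -1162640/(-246190 + 2*(6692 + 3*((1/16)*(-42)*(43 - 464)))/(2231 + (1/16)*(-42)*(43 - 464))) = -1162640/(-246190 + 2*(6692 + 3*((1/16)*(-42)*(-421)))/(2231 + (1/16)*(-42)*(-421))) = -1162640/(-246190 + 2*(6692 + 3*(8841/8))/(2231 + 8841/8)) = -1162640/(-246190 + 2*(6692 + 26523/8)/(26689/8)) = -1162640/(-246190 + 2*(8/26689)*(80059/8)) = -1162640/(-246190 + 160118/26689) = -1162640/(-6570404792/26689) = -1162640*(-26689/6570404792) = 3878712370/821300599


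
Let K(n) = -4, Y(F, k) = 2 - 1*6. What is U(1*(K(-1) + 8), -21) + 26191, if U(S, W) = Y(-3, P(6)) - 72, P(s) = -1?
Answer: 26115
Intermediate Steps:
Y(F, k) = -4 (Y(F, k) = 2 - 6 = -4)
U(S, W) = -76 (U(S, W) = -4 - 72 = -76)
U(1*(K(-1) + 8), -21) + 26191 = -76 + 26191 = 26115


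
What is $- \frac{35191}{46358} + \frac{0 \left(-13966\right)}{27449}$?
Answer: $- \frac{2707}{3566} \approx -0.75911$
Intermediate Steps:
$- \frac{35191}{46358} + \frac{0 \left(-13966\right)}{27449} = \left(-35191\right) \frac{1}{46358} + 0 \cdot \frac{1}{27449} = - \frac{2707}{3566} + 0 = - \frac{2707}{3566}$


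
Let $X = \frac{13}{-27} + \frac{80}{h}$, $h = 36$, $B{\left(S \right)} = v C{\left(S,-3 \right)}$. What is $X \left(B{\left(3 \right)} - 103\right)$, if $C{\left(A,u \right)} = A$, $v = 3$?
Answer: $- \frac{4418}{27} \approx -163.63$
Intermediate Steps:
$B{\left(S \right)} = 3 S$
$X = \frac{47}{27}$ ($X = \frac{13}{-27} + \frac{80}{36} = 13 \left(- \frac{1}{27}\right) + 80 \cdot \frac{1}{36} = - \frac{13}{27} + \frac{20}{9} = \frac{47}{27} \approx 1.7407$)
$X \left(B{\left(3 \right)} - 103\right) = \frac{47 \left(3 \cdot 3 - 103\right)}{27} = \frac{47 \left(9 - 103\right)}{27} = \frac{47}{27} \left(-94\right) = - \frac{4418}{27}$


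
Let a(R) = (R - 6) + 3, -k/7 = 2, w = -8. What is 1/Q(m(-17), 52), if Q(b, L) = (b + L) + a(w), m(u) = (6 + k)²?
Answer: 1/105 ≈ 0.0095238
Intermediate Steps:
k = -14 (k = -7*2 = -14)
a(R) = -3 + R (a(R) = (-6 + R) + 3 = -3 + R)
m(u) = 64 (m(u) = (6 - 14)² = (-8)² = 64)
Q(b, L) = -11 + L + b (Q(b, L) = (b + L) + (-3 - 8) = (L + b) - 11 = -11 + L + b)
1/Q(m(-17), 52) = 1/(-11 + 52 + 64) = 1/105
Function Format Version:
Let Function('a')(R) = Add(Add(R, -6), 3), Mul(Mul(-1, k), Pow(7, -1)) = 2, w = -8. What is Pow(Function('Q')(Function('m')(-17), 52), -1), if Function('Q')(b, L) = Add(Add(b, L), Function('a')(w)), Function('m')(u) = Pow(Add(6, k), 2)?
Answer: Rational(1, 105) ≈ 0.0095238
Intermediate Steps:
k = -14 (k = Mul(-7, 2) = -14)
Function('a')(R) = Add(-3, R) (Function('a')(R) = Add(Add(-6, R), 3) = Add(-3, R))
Function('m')(u) = 64 (Function('m')(u) = Pow(Add(6, -14), 2) = Pow(-8, 2) = 64)
Function('Q')(b, L) = Add(-11, L, b) (Function('Q')(b, L) = Add(Add(b, L), Add(-3, -8)) = Add(Add(L, b), -11) = Add(-11, L, b))
Pow(Function('Q')(Function('m')(-17), 52), -1) = Pow(Add(-11, 52, 64), -1) = Pow(105, -1) = Rational(1, 105)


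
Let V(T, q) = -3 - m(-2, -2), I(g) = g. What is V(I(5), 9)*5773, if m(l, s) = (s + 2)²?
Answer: -17319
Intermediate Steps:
m(l, s) = (2 + s)²
V(T, q) = -3 (V(T, q) = -3 - (2 - 2)² = -3 - 1*0² = -3 - 1*0 = -3 + 0 = -3)
V(I(5), 9)*5773 = -3*5773 = -17319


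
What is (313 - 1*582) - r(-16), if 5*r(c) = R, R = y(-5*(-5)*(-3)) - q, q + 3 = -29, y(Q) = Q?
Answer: -1302/5 ≈ -260.40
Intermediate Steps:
q = -32 (q = -3 - 29 = -32)
R = -43 (R = -5*(-5)*(-3) - 1*(-32) = 25*(-3) + 32 = -75 + 32 = -43)
r(c) = -43/5 (r(c) = (⅕)*(-43) = -43/5)
(313 - 1*582) - r(-16) = (313 - 1*582) - 1*(-43/5) = (313 - 582) + 43/5 = -269 + 43/5 = -1302/5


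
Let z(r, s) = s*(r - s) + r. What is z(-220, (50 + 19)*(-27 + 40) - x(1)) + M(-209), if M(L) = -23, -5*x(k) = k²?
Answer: -25064871/25 ≈ -1.0026e+6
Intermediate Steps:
x(k) = -k²/5
z(r, s) = r + s*(r - s)
z(-220, (50 + 19)*(-27 + 40) - x(1)) + M(-209) = (-220 - ((50 + 19)*(-27 + 40) - (-1)*1²/5)² - 220*((50 + 19)*(-27 + 40) - (-1)*1²/5)) - 23 = (-220 - (69*13 - (-1)/5)² - 220*(69*13 - (-1)/5)) - 23 = (-220 - (897 - 1*(-⅕))² - 220*(897 - 1*(-⅕))) - 23 = (-220 - (897 + ⅕)² - 220*(897 + ⅕)) - 23 = (-220 - (4486/5)² - 220*4486/5) - 23 = (-220 - 1*20124196/25 - 197384) - 23 = (-220 - 20124196/25 - 197384) - 23 = -25064296/25 - 23 = -25064871/25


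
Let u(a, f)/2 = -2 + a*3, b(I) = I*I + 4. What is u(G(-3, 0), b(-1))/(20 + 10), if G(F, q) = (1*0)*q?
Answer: -2/15 ≈ -0.13333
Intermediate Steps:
G(F, q) = 0 (G(F, q) = 0*q = 0)
b(I) = 4 + I**2 (b(I) = I**2 + 4 = 4 + I**2)
u(a, f) = -4 + 6*a (u(a, f) = 2*(-2 + a*3) = 2*(-2 + 3*a) = -4 + 6*a)
u(G(-3, 0), b(-1))/(20 + 10) = (-4 + 6*0)/(20 + 10) = (-4 + 0)/30 = -4*1/30 = -2/15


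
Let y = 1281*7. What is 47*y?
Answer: 421449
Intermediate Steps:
y = 8967
47*y = 47*8967 = 421449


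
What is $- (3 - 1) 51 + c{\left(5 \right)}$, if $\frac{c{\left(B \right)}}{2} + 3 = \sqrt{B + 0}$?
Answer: $-108 + 2 \sqrt{5} \approx -103.53$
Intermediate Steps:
$c{\left(B \right)} = -6 + 2 \sqrt{B}$ ($c{\left(B \right)} = -6 + 2 \sqrt{B + 0} = -6 + 2 \sqrt{B}$)
$- (3 - 1) 51 + c{\left(5 \right)} = - (3 - 1) 51 - \left(6 - 2 \sqrt{5}\right) = \left(-1\right) 2 \cdot 51 - \left(6 - 2 \sqrt{5}\right) = \left(-2\right) 51 - \left(6 - 2 \sqrt{5}\right) = -102 - \left(6 - 2 \sqrt{5}\right) = -108 + 2 \sqrt{5}$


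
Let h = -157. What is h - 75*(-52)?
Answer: 3743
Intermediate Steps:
h - 75*(-52) = -157 - 75*(-52) = -157 + 3900 = 3743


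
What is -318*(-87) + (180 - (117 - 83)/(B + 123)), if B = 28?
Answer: 4204712/151 ≈ 27846.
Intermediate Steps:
-318*(-87) + (180 - (117 - 83)/(B + 123)) = -318*(-87) + (180 - (117 - 83)/(28 + 123)) = 27666 + (180 - 34/151) = 27666 + 27146/151 = 4204712/151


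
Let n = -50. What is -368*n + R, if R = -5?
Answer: 18395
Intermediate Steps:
-368*n + R = -368*(-50) - 5 = 18400 - 5 = 18395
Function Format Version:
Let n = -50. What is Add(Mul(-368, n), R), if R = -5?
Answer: 18395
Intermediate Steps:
Add(Mul(-368, n), R) = Add(Mul(-368, -50), -5) = Add(18400, -5) = 18395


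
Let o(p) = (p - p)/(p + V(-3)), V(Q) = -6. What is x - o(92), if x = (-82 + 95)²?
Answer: 169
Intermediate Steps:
x = 169 (x = 13² = 169)
o(p) = 0 (o(p) = (p - p)/(p - 6) = 0/(-6 + p) = 0)
x - o(92) = 169 - 1*0 = 169 + 0 = 169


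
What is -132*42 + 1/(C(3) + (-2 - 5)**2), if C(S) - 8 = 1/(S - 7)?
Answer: -1258484/227 ≈ -5544.0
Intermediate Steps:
C(S) = 8 + 1/(-7 + S) (C(S) = 8 + 1/(S - 7) = 8 + 1/(-7 + S))
-132*42 + 1/(C(3) + (-2 - 5)**2) = -132*42 + 1/((-55 + 8*3)/(-7 + 3) + (-2 - 5)**2) = -5544 + 1/((-55 + 24)/(-4) + (-7)**2) = -5544 + 1/(-1/4*(-31) + 49) = -5544 + 1/(31/4 + 49) = -5544 + 1/(227/4) = -5544 + 4/227 = -1258484/227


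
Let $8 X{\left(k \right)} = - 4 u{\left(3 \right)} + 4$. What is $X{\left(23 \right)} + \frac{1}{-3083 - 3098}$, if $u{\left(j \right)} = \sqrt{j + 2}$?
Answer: $\frac{6179}{12362} - \frac{\sqrt{5}}{2} \approx -0.6182$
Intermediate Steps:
$u{\left(j \right)} = \sqrt{2 + j}$
$X{\left(k \right)} = \frac{1}{2} - \frac{\sqrt{5}}{2}$ ($X{\left(k \right)} = \frac{- 4 \sqrt{2 + 3} + 4}{8} = \frac{- 4 \sqrt{5} + 4}{8} = \frac{4 - 4 \sqrt{5}}{8} = \frac{1}{2} - \frac{\sqrt{5}}{2}$)
$X{\left(23 \right)} + \frac{1}{-3083 - 3098} = \left(\frac{1}{2} - \frac{\sqrt{5}}{2}\right) + \frac{1}{-3083 - 3098} = \left(\frac{1}{2} - \frac{\sqrt{5}}{2}\right) + \frac{1}{-6181} = \left(\frac{1}{2} - \frac{\sqrt{5}}{2}\right) - \frac{1}{6181} = \frac{6179}{12362} - \frac{\sqrt{5}}{2}$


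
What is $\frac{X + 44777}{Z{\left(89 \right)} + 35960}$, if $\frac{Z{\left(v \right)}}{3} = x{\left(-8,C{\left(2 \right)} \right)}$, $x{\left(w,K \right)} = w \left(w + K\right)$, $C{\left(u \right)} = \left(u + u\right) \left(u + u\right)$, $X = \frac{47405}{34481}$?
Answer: $\frac{772001571}{616658204} \approx 1.2519$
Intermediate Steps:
$X = \frac{47405}{34481}$ ($X = 47405 \cdot \frac{1}{34481} = \frac{47405}{34481} \approx 1.3748$)
$C{\left(u \right)} = 4 u^{2}$ ($C{\left(u \right)} = 2 u 2 u = 4 u^{2}$)
$x{\left(w,K \right)} = w \left(K + w\right)$
$Z{\left(v \right)} = -192$ ($Z{\left(v \right)} = 3 \left(- 8 \left(4 \cdot 2^{2} - 8\right)\right) = 3 \left(- 8 \left(4 \cdot 4 - 8\right)\right) = 3 \left(- 8 \left(16 - 8\right)\right) = 3 \left(\left(-8\right) 8\right) = 3 \left(-64\right) = -192$)
$\frac{X + 44777}{Z{\left(89 \right)} + 35960} = \frac{\frac{47405}{34481} + 44777}{-192 + 35960} = \frac{1544003142}{34481 \cdot 35768} = \frac{1544003142}{34481} \cdot \frac{1}{35768} = \frac{772001571}{616658204}$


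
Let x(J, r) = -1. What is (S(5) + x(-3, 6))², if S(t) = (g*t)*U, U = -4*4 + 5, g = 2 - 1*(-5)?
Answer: 148996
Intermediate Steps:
g = 7 (g = 2 + 5 = 7)
U = -11 (U = -16 + 5 = -11)
S(t) = -77*t (S(t) = (7*t)*(-11) = -77*t)
(S(5) + x(-3, 6))² = (-77*5 - 1)² = (-385 - 1)² = (-386)² = 148996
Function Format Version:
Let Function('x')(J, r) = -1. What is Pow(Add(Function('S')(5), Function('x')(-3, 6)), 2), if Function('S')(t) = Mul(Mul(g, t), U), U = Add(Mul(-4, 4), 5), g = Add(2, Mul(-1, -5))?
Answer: 148996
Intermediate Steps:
g = 7 (g = Add(2, 5) = 7)
U = -11 (U = Add(-16, 5) = -11)
Function('S')(t) = Mul(-77, t) (Function('S')(t) = Mul(Mul(7, t), -11) = Mul(-77, t))
Pow(Add(Function('S')(5), Function('x')(-3, 6)), 2) = Pow(Add(Mul(-77, 5), -1), 2) = Pow(Add(-385, -1), 2) = Pow(-386, 2) = 148996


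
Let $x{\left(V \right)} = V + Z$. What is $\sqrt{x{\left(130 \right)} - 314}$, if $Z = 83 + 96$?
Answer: $i \sqrt{5} \approx 2.2361 i$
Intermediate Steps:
$Z = 179$
$x{\left(V \right)} = 179 + V$ ($x{\left(V \right)} = V + 179 = 179 + V$)
$\sqrt{x{\left(130 \right)} - 314} = \sqrt{\left(179 + 130\right) - 314} = \sqrt{309 + \left(-6488 + 6174\right)} = \sqrt{309 - 314} = \sqrt{-5} = i \sqrt{5}$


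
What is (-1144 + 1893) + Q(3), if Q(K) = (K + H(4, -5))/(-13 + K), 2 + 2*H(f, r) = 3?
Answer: 14973/20 ≈ 748.65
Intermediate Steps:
H(f, r) = ½ (H(f, r) = -1 + (½)*3 = -1 + 3/2 = ½)
Q(K) = (½ + K)/(-13 + K) (Q(K) = (K + ½)/(-13 + K) = (½ + K)/(-13 + K))
(-1144 + 1893) + Q(3) = (-1144 + 1893) + (½ + 3)/(-13 + 3) = 749 + (7/2)/(-10) = 749 - ⅒*7/2 = 749 - 7/20 = 14973/20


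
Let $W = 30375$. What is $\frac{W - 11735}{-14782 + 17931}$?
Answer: $\frac{18640}{3149} \approx 5.9193$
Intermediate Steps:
$\frac{W - 11735}{-14782 + 17931} = \frac{30375 - 11735}{-14782 + 17931} = \frac{18640}{3149}$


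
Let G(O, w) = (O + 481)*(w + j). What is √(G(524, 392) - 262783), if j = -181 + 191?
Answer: √141227 ≈ 375.80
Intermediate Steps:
j = 10
G(O, w) = (10 + w)*(481 + O) (G(O, w) = (O + 481)*(w + 10) = (481 + O)*(10 + w) = (10 + w)*(481 + O))
√(G(524, 392) - 262783) = √((4810 + 10*524 + 481*392 + 524*392) - 262783) = √((4810 + 5240 + 188552 + 205408) - 262783) = √(404010 - 262783) = √141227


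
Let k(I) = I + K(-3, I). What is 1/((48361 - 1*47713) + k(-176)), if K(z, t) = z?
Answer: 1/469 ≈ 0.0021322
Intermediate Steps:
k(I) = -3 + I (k(I) = I - 3 = -3 + I)
1/((48361 - 1*47713) + k(-176)) = 1/((48361 - 1*47713) + (-3 - 176)) = 1/((48361 - 47713) - 179) = 1/(648 - 179) = 1/469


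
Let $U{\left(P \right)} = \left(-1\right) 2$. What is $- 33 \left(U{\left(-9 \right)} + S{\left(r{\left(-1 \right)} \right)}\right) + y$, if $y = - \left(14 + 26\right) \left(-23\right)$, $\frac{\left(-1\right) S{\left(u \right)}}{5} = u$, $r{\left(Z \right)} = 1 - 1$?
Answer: $986$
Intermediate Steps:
$r{\left(Z \right)} = 0$
$U{\left(P \right)} = -2$
$S{\left(u \right)} = - 5 u$
$y = 920$ ($y = - 40 \left(-23\right) = \left(-1\right) \left(-920\right) = 920$)
$- 33 \left(U{\left(-9 \right)} + S{\left(r{\left(-1 \right)} \right)}\right) + y = - 33 \left(-2 - 0\right) + 920 = - 33 \left(-2 + 0\right) + 920 = \left(-33\right) \left(-2\right) + 920 = 66 + 920 = 986$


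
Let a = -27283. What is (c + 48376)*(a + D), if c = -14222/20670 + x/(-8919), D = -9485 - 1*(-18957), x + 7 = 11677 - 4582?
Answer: -226268697061211/262615 ≈ -8.6160e+8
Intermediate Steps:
x = 7088 (x = -7 + (11677 - 4582) = -7 + 7095 = 7088)
D = 9472 (D = -9485 + 18957 = 9472)
c = -3504551/2363535 (c = -14222/20670 + 7088/(-8919) = -14222*1/20670 + 7088*(-1/8919) = -547/795 - 7088/8919 = -3504551/2363535 ≈ -1.4828)
(c + 48376)*(a + D) = (-3504551/2363535 + 48376)*(-27283 + 9472) = (114334864609/2363535)*(-17811) = -226268697061211/262615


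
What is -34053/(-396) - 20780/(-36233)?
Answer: 414023743/4782756 ≈ 86.566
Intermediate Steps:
-34053/(-396) - 20780/(-36233) = -34053*(-1/396) - 20780*(-1/36233) = 11351/132 + 20780/36233 = 414023743/4782756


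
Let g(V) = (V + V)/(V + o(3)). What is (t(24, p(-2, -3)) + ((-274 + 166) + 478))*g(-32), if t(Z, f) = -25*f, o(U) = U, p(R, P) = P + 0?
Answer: 28480/29 ≈ 982.07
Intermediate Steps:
p(R, P) = P
g(V) = 2*V/(3 + V) (g(V) = (V + V)/(V + 3) = (2*V)/(3 + V) = 2*V/(3 + V))
(t(24, p(-2, -3)) + ((-274 + 166) + 478))*g(-32) = (-25*(-3) + ((-274 + 166) + 478))*(2*(-32)/(3 - 32)) = (75 + (-108 + 478))*(2*(-32)/(-29)) = (75 + 370)*(2*(-32)*(-1/29)) = 445*(64/29) = 28480/29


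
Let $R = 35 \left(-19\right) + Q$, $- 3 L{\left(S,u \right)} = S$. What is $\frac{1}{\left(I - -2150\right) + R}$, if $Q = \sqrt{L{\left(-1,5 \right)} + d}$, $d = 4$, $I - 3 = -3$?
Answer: $\frac{4455}{6615662} - \frac{\sqrt{39}}{6615662} \approx 0.00067246$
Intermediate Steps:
$I = 0$ ($I = 3 - 3 = 0$)
$L{\left(S,u \right)} = - \frac{S}{3}$
$Q = \frac{\sqrt{39}}{3}$ ($Q = \sqrt{\left(- \frac{1}{3}\right) \left(-1\right) + 4} = \sqrt{\frac{1}{3} + 4} = \sqrt{\frac{13}{3}} = \frac{\sqrt{39}}{3} \approx 2.0817$)
$R = -665 + \frac{\sqrt{39}}{3}$ ($R = 35 \left(-19\right) + \frac{\sqrt{39}}{3} = -665 + \frac{\sqrt{39}}{3} \approx -662.92$)
$\frac{1}{\left(I - -2150\right) + R} = \frac{1}{\left(0 - -2150\right) - \left(665 - \frac{\sqrt{39}}{3}\right)} = \frac{1}{\left(0 + 2150\right) - \left(665 - \frac{\sqrt{39}}{3}\right)} = \frac{1}{2150 - \left(665 - \frac{\sqrt{39}}{3}\right)} = \frac{1}{1485 + \frac{\sqrt{39}}{3}}$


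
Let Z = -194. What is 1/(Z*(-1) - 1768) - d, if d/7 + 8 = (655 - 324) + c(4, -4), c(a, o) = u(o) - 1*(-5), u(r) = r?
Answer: -3569833/1574 ≈ -2268.0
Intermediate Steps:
c(a, o) = 5 + o (c(a, o) = o - 1*(-5) = o + 5 = 5 + o)
d = 2268 (d = -56 + 7*((655 - 324) + (5 - 4)) = -56 + 7*(331 + 1) = -56 + 7*332 = -56 + 2324 = 2268)
1/(Z*(-1) - 1768) - d = 1/(-194*(-1) - 1768) - 1*2268 = 1/(194 - 1768) - 2268 = 1/(-1574) - 2268 = -1/1574 - 2268 = -3569833/1574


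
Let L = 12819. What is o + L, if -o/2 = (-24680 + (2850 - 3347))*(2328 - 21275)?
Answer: -954044419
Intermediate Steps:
o = -954057238 (o = -2*(-24680 + (2850 - 3347))*(2328 - 21275) = -2*(-24680 - 497)*(-18947) = -(-50354)*(-18947) = -2*477028619 = -954057238)
o + L = -954057238 + 12819 = -954044419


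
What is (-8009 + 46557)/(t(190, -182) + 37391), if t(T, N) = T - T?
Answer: 38548/37391 ≈ 1.0309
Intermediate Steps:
t(T, N) = 0
(-8009 + 46557)/(t(190, -182) + 37391) = (-8009 + 46557)/(0 + 37391) = 38548/37391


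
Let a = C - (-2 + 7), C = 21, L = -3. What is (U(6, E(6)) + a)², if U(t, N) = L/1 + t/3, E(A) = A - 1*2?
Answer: 225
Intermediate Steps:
E(A) = -2 + A (E(A) = A - 2 = -2 + A)
U(t, N) = -3 + t/3 (U(t, N) = -3/1 + t/3 = -3*1 + t*(⅓) = -3 + t/3)
a = 16 (a = 21 - (-2 + 7) = 21 - 1*5 = 21 - 5 = 16)
(U(6, E(6)) + a)² = ((-3 + (⅓)*6) + 16)² = ((-3 + 2) + 16)² = (-1 + 16)² = 15² = 225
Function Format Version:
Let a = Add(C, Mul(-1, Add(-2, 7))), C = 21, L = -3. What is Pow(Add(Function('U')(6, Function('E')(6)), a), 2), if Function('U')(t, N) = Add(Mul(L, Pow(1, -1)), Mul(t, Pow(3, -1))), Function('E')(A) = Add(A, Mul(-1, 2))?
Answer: 225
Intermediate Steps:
Function('E')(A) = Add(-2, A) (Function('E')(A) = Add(A, -2) = Add(-2, A))
Function('U')(t, N) = Add(-3, Mul(Rational(1, 3), t)) (Function('U')(t, N) = Add(Mul(-3, Pow(1, -1)), Mul(t, Pow(3, -1))) = Add(Mul(-3, 1), Mul(t, Rational(1, 3))) = Add(-3, Mul(Rational(1, 3), t)))
a = 16 (a = Add(21, Mul(-1, Add(-2, 7))) = Add(21, Mul(-1, 5)) = Add(21, -5) = 16)
Pow(Add(Function('U')(6, Function('E')(6)), a), 2) = Pow(Add(Add(-3, Mul(Rational(1, 3), 6)), 16), 2) = Pow(Add(Add(-3, 2), 16), 2) = Pow(Add(-1, 16), 2) = Pow(15, 2) = 225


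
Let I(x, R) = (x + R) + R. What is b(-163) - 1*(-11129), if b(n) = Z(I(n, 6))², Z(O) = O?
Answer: 33930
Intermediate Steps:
I(x, R) = x + 2*R (I(x, R) = (R + x) + R = x + 2*R)
b(n) = (12 + n)² (b(n) = (n + 2*6)² = (n + 12)² = (12 + n)²)
b(-163) - 1*(-11129) = (12 - 163)² - 1*(-11129) = (-151)² + 11129 = 22801 + 11129 = 33930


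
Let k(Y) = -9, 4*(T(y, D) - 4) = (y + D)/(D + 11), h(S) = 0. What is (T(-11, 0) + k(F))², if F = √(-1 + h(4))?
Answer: 441/16 ≈ 27.563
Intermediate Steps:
T(y, D) = 4 + (D + y)/(4*(11 + D)) (T(y, D) = 4 + ((y + D)/(D + 11))/4 = 4 + ((D + y)/(11 + D))/4 = 4 + (D + y)/(4*(11 + D)))
F = I (F = √(-1 + 0) = √(-1) = I ≈ 1.0*I)
(T(-11, 0) + k(F))² = ((176 - 11 + 17*0)/(4*(11 + 0)) - 9)² = ((¼)*(176 - 11 + 0)/11 - 9)² = ((¼)*(1/11)*165 - 9)² = (15/4 - 9)² = (-21/4)² = 441/16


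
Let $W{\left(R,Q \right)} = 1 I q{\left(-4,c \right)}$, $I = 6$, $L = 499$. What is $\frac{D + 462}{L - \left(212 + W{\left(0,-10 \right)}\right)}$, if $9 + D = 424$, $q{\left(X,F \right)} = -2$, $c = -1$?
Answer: $\frac{877}{299} \approx 2.9331$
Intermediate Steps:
$D = 415$ ($D = -9 + 424 = 415$)
$W{\left(R,Q \right)} = -12$ ($W{\left(R,Q \right)} = 1 \cdot 6 \left(-2\right) = 6 \left(-2\right) = -12$)
$\frac{D + 462}{L - \left(212 + W{\left(0,-10 \right)}\right)} = \frac{415 + 462}{499 - 200} = \frac{877}{499 + \left(-212 + 12\right)} = \frac{877}{499 - 200} = \frac{877}{299}$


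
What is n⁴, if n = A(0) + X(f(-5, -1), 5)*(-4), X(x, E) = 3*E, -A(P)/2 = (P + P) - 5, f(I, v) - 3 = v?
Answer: 6250000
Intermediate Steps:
f(I, v) = 3 + v
A(P) = 10 - 4*P (A(P) = -2*((P + P) - 5) = -2*(2*P - 5) = -2*(-5 + 2*P) = 10 - 4*P)
n = -50 (n = (10 - 4*0) + (3*5)*(-4) = (10 + 0) + 15*(-4) = 10 - 60 = -50)
n⁴ = (-50)⁴ = 6250000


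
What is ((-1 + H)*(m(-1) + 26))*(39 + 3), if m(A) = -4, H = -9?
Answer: -9240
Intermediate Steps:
((-1 + H)*(m(-1) + 26))*(39 + 3) = ((-1 - 9)*(-4 + 26))*(39 + 3) = -10*22*42 = -220*42 = -9240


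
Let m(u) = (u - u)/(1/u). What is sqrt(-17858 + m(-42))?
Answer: I*sqrt(17858) ≈ 133.63*I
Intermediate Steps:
m(u) = 0 (m(u) = 0*u = 0)
sqrt(-17858 + m(-42)) = sqrt(-17858 + 0) = sqrt(-17858) = I*sqrt(17858)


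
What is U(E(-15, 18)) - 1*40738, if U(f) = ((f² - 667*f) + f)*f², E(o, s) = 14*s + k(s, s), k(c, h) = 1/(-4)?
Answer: -1692051576279/256 ≈ -6.6096e+9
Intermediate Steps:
k(c, h) = -¼
E(o, s) = -¼ + 14*s (E(o, s) = 14*s - ¼ = -¼ + 14*s)
U(f) = f²*(f² - 666*f) (U(f) = (f² - 666*f)*f² = f²*(f² - 666*f))
U(E(-15, 18)) - 1*40738 = (-¼ + 14*18)³*(-666 + (-¼ + 14*18)) - 1*40738 = (-¼ + 252)³*(-666 + (-¼ + 252)) - 40738 = (1007/4)³*(-666 + 1007/4) - 40738 = (1021147343/64)*(-1657/4) - 40738 = -1692041147351/256 - 40738 = -1692051576279/256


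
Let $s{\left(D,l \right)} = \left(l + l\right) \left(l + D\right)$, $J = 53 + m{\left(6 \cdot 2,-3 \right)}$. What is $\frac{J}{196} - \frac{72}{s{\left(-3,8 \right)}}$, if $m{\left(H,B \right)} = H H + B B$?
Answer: $\frac{37}{245} \approx 0.15102$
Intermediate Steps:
$m{\left(H,B \right)} = B^{2} + H^{2}$ ($m{\left(H,B \right)} = H^{2} + B^{2} = B^{2} + H^{2}$)
$J = 206$ ($J = 53 + \left(\left(-3\right)^{2} + \left(6 \cdot 2\right)^{2}\right) = 53 + \left(9 + 12^{2}\right) = 53 + \left(9 + 144\right) = 53 + 153 = 206$)
$s{\left(D,l \right)} = 2 l \left(D + l\right)$
$\frac{J}{196} - \frac{72}{s{\left(-3,8 \right)}} = \frac{206}{196} - \frac{72}{2 \cdot 8 \left(-3 + 8\right)} = 206 \cdot \frac{1}{196} - \frac{72}{2 \cdot 8 \cdot 5} = \frac{103}{98} - \frac{72}{80} = \frac{103}{98} - \frac{9}{10} = \frac{37}{245}$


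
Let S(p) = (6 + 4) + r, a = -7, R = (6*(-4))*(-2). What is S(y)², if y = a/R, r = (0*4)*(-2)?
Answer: 100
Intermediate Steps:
R = 48 (R = -24*(-2) = 48)
r = 0 (r = 0*(-2) = 0)
y = -7/48 ≈ -0.14583
S(p) = 10 (S(p) = (6 + 4) + 0 = 10 + 0 = 10)
S(y)² = 10² = 100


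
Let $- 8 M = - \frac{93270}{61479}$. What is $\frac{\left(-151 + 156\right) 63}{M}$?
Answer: $\frac{5164236}{3109} \approx 1661.1$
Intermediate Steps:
$M = \frac{15545}{81972}$ ($M = - \frac{\left(-93270\right) \frac{1}{61479}}{8} = \left(- \frac{1}{8}\right) \left(- \frac{31090}{20493}\right) = \frac{15545}{81972} \approx 0.18964$)
$\frac{\left(-151 + 156\right) 63}{M} = \frac{\left(-151 + 156\right) 63}{\frac{15545}{81972}} = 5 \cdot 63 \cdot \frac{81972}{15545} = 315 \cdot \frac{81972}{15545} = \frac{5164236}{3109}$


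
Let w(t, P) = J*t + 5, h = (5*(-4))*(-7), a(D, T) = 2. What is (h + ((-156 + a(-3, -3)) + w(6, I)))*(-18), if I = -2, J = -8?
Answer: 1026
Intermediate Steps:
h = 140 (h = -20*(-7) = 140)
w(t, P) = 5 - 8*t (w(t, P) = -8*t + 5 = 5 - 8*t)
(h + ((-156 + a(-3, -3)) + w(6, I)))*(-18) = (140 + ((-156 + 2) + (5 - 8*6)))*(-18) = (140 + (-154 + (5 - 48)))*(-18) = (140 + (-154 - 43))*(-18) = (140 - 197)*(-18) = -57*(-18) = 1026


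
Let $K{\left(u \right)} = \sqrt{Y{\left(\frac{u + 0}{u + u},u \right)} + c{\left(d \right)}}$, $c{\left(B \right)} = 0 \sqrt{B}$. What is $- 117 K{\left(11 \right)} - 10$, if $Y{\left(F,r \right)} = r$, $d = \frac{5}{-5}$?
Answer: $-10 - 117 \sqrt{11} \approx -398.04$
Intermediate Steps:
$d = -1$ ($d = 5 \left(- \frac{1}{5}\right) = -1$)
$c{\left(B \right)} = 0$
$K{\left(u \right)} = \sqrt{u}$ ($K{\left(u \right)} = \sqrt{u + 0} = \sqrt{u}$)
$- 117 K{\left(11 \right)} - 10 = - 117 \sqrt{11} - 10 = -10 - 117 \sqrt{11}$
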